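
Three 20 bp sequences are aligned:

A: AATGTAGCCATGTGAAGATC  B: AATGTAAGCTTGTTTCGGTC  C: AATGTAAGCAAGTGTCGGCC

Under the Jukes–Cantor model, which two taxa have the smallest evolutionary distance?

A–B: 7/20 differ, p = 0.350, d = 0.471.
A–C: 7/20 differ, p = 0.350, d = 0.471.
B–C: 4/20 differ, p = 0.200, d = 0.233.
The smallest distance is between B and C.

B and C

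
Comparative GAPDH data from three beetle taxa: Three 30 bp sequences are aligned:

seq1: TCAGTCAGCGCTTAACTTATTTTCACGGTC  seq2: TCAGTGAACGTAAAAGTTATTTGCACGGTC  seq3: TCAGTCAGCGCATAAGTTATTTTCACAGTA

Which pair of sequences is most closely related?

seq1–seq2: 7/30 differ, p = 0.233, d = 0.280.
seq1–seq3: 4/30 differ, p = 0.133, d = 0.147.
seq2–seq3: 7/30 differ, p = 0.233, d = 0.280.
The smallest distance is between seq1 and seq3.

seq1 and seq3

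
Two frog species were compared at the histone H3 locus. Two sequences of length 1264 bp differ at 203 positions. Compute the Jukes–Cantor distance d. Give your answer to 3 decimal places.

0.181

p = 203/1264 ≈ 0.160601.
d = −(3/4) ln(1 − 4p/3) = −0.75 ln(1 − 0.214135) = −0.75 ln(0.785865)
  = −0.75 × (-0.240970) = 0.180728 substitutions/site.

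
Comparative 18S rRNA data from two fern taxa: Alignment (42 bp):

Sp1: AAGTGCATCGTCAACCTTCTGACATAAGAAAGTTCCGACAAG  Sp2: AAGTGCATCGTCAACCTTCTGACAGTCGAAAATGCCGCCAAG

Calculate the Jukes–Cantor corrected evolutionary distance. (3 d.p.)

0.158

The sequences differ at 6 of 42 sites (25, 26, 27, 32, 34, 38), so p = 6/42 ≈ 0.142857.
d = −(3/4) ln(1 − 4p/3) = −0.75 ln(1 − 0.190476) = −0.75 ln(0.809524)
  = −0.75 × (-0.211309) = 0.158482 substitutions/site.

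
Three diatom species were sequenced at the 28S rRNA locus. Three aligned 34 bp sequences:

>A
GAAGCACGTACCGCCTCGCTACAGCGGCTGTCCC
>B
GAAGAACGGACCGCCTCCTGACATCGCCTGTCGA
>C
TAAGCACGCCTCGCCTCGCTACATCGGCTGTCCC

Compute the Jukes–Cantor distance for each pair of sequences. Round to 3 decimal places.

A–B: 9/34 sites differ → p ≈ 0.264706, d = −0.75 ln(1 − 0.352941) = 0.326488 ≈ 0.326.
A–C: 5/34 sites differ → p ≈ 0.147059, d = −0.75 ln(1 − 0.196079) = 0.163691 ≈ 0.164.
B–C: 11/34 sites differ → p ≈ 0.323529, d = −0.75 ln(1 − 0.431372) = 0.423397 ≈ 0.423.

d(A,B) = 0.326, d(A,C) = 0.164, d(B,C) = 0.423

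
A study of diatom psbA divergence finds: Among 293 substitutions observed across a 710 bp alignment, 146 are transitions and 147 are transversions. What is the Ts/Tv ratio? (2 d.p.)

0.99

R = 146/147 = 0.993197… ≈ 0.99 (to 2 d.p.).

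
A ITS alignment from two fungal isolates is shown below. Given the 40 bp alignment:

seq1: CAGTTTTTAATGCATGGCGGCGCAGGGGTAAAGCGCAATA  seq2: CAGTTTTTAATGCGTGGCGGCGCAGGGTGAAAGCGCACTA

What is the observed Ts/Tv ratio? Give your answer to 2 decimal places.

Transitions are A↔G and C↔T; transversions are all other mismatches.
Transitions: 1. Transversions: 3.
R = 1/3 = 0.333333… ≈ 0.33 (to 2 d.p.).

0.33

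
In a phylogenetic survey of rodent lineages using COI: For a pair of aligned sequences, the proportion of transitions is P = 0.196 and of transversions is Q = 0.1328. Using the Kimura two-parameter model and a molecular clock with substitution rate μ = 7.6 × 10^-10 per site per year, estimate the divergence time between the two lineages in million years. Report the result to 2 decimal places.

Under the Kimura two-parameter model, d = −½ ln(1 − 2P − Q) − ¼ ln(1 − 2Q).
1 − 2P − Q = 0.4752, giving −½ ln(0.4752) = 0.372010.
1 − 2Q = 0.7344, giving −¼ ln(0.7344) = 0.077175.
d = 0.372010 + 0.077175 = 0.449185.
Under a molecular clock d = 2μt, so t = d/(2μ) = 0.449185 / (2 × 7.6 × 10^-10) = 295.52 million years.

295.52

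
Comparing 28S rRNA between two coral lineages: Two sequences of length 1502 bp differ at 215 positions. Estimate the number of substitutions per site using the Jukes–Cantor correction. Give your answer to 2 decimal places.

p = 215/1502 ≈ 0.143142.
d = −(3/4) ln(1 − 4p/3) = −0.75 ln(1 − 0.190856) = −0.75 ln(0.809144)
  = −0.75 × (-0.211778) = 0.158834 substitutions/site.

0.16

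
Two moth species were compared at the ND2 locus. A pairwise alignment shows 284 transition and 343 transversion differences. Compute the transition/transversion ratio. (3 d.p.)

0.828

R = 284/343 = 0.827988… ≈ 0.828 (to 3 d.p.).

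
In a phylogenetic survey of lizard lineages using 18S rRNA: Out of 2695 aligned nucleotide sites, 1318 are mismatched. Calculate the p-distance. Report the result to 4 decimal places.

p = 1318/2695 = 0.489053… ≈ 0.4891 (to 4 d.p.).

0.4891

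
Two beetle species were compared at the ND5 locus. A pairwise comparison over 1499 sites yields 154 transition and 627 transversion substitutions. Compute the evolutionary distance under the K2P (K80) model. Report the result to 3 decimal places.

0.942

P = 154/1499 ≈ 0.102735 and Q = 627/1499 ≈ 0.418279.
Under the Kimura two-parameter model, d = −½ ln(1 − 2P − Q) − ¼ ln(1 − 2Q).
1 − 2P − Q = 0.376251, giving −½ ln(0.376251) = 0.488749.
1 − 2Q = 0.163442, giving −¼ ln(0.163442) = 0.452824.
d = 0.488749 + 0.452824 = 0.941573.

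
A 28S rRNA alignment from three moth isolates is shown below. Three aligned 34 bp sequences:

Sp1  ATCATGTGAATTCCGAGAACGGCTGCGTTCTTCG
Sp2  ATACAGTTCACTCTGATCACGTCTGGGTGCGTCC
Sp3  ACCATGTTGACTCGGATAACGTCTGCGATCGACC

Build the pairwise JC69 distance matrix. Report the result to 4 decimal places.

Sp1–Sp2: 14/34 sites differ → p ≈ 0.411765, d = −0.75 ln(1 − 0.54902) = 0.597249 ≈ 0.5972.
Sp1–Sp3: 11/34 sites differ → p ≈ 0.323529, d = −0.75 ln(1 − 0.431372) = 0.423397 ≈ 0.4234.
Sp2–Sp3: 11/34 sites differ → p ≈ 0.323529, d = −0.75 ln(1 − 0.431372) = 0.423397 ≈ 0.4234.

d(Sp1,Sp2) = 0.5972, d(Sp1,Sp3) = 0.4234, d(Sp2,Sp3) = 0.4234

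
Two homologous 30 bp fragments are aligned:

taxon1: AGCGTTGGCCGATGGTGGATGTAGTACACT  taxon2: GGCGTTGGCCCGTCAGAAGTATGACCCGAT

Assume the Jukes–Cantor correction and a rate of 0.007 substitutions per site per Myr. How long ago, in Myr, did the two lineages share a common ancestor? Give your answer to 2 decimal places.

The sequences differ at 16 of 30 sites, so p = 16/30 ≈ 0.533333.
d = −(3/4) ln(1 − 4p/3) = −0.75 ln(1 − 0.711111) = −0.75 ln(0.288889)
  = −0.75 × (-1.241713) = 0.931285 substitutions/site.
Under a molecular clock d = 2μt, so t = d/(2μ) = 0.931285 / (2 × 0.007) = 66.52 Myr.

66.52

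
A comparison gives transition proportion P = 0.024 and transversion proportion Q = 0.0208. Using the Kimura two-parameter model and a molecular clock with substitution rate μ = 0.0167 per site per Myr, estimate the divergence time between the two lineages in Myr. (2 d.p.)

Under the Kimura two-parameter model, d = −½ ln(1 − 2P − Q) − ¼ ln(1 − 2Q).
1 − 2P − Q = 0.9312, giving −½ ln(0.9312) = 0.035641.
1 − 2Q = 0.9584, giving −¼ ln(0.9584) = 0.010623.
d = 0.035641 + 0.010623 = 0.046264.
Under a molecular clock d = 2μt, so t = d/(2μ) = 0.046264 / (2 × 0.0167) = 1.39 Myr.

1.39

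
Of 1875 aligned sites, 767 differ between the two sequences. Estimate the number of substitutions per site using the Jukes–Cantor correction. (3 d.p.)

0.591

p = 767/1875 ≈ 0.409067.
d = −(3/4) ln(1 − 4p/3) = −0.75 ln(1 − 0.545423) = −0.75 ln(0.454577)
  = −0.75 × (-0.788388) = 0.591291 substitutions/site.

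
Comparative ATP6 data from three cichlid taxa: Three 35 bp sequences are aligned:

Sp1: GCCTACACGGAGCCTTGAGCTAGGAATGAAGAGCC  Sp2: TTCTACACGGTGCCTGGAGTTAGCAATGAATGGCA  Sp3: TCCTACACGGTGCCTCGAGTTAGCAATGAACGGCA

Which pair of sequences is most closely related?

Sp2 and Sp3

Sp1–Sp2: 9/35 differ, p = 0.257, d = 0.315.
Sp1–Sp3: 8/35 differ, p = 0.229, d = 0.273.
Sp2–Sp3: 3/35 differ, p = 0.086, d = 0.091.
The smallest distance is between Sp2 and Sp3.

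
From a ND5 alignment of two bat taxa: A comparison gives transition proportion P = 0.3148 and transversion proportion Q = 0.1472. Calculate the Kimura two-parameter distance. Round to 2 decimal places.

0.84

Under the Kimura two-parameter model, d = −½ ln(1 − 2P − Q) − ¼ ln(1 − 2Q).
1 − 2P − Q = 0.2232, giving −½ ln(0.2232) = 0.749844.
1 − 2Q = 0.7056, giving −¼ ln(0.7056) = 0.087177.
d = 0.749844 + 0.087177 = 0.837021.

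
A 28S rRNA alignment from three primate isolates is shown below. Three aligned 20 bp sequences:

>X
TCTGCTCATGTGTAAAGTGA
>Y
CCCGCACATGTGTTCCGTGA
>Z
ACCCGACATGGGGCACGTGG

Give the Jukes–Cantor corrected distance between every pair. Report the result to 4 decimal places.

d(X,Y) = 0.3831, d(X,Z) = 0.8240, d(Y,Z) = 0.5716

X–Y: 6/20 sites differ → p = 0.3, d = −0.75 ln(1 − 0.4) = 0.383119 ≈ 0.3831.
X–Z: 10/20 sites differ → p = 0.5, d = −0.75 ln(1 − 0.666667) = 0.823960 ≈ 0.8240.
Y–Z: 8/20 sites differ → p = 0.4, d = −0.75 ln(1 − 0.533333) = 0.571605 ≈ 0.5716.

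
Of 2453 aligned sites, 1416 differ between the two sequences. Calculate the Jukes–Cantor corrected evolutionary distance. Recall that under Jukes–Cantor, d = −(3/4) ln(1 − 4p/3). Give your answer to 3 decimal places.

p = 1416/2453 ≈ 0.577252.
d = −(3/4) ln(1 − 4p/3) = −0.75 ln(1 − 0.769669) = −0.75 ln(0.230331)
  = −0.75 × (-1.468238) = 1.101179 substitutions/site.

1.101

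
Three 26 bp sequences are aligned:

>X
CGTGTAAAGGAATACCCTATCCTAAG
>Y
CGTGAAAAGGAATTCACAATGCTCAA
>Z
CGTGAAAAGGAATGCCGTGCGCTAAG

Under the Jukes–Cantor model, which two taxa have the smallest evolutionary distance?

X and Z

X–Y: 7/26 differ, p = 0.269, d = 0.334.
X–Z: 6/26 differ, p = 0.231, d = 0.276.
Y–Z: 8/26 differ, p = 0.308, d = 0.396.
The smallest distance is between X and Z.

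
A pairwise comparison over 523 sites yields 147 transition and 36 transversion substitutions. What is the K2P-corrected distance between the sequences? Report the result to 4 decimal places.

P = 147/523 ≈ 0.281071 and Q = 36/523 ≈ 0.068834.
Under the Kimura two-parameter model, d = −½ ln(1 − 2P − Q) − ¼ ln(1 − 2Q).
1 − 2P − Q = 0.369024, giving −½ ln(0.369024) = 0.498447.
1 − 2Q = 0.862332, giving −¼ ln(0.862332) = 0.037029.
d = 0.498447 + 0.037029 = 0.535476.

0.5355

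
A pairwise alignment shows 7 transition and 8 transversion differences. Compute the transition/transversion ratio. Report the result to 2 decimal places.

0.88

R = 7/8 = 0.875 ≈ 0.88 (to 2 d.p.).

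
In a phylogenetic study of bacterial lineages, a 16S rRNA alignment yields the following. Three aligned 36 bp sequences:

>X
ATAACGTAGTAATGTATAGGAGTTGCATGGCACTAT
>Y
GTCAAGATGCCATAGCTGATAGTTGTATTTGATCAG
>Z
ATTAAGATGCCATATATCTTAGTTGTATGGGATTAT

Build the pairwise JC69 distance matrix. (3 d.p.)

X–Y: 20/36 sites differ → p ≈ 0.555556, d = −0.75 ln(1 − 0.740741) = 1.012446 ≈ 1.012.
X–Z: 13/36 sites differ → p ≈ 0.361111, d = −0.75 ln(1 − 0.481481) = 0.492584 ≈ 0.493.
Y–Z: 10/36 sites differ → p ≈ 0.277778, d = −0.75 ln(1 − 0.370371) = 0.346968 ≈ 0.347.

d(X,Y) = 1.012, d(X,Z) = 0.493, d(Y,Z) = 0.347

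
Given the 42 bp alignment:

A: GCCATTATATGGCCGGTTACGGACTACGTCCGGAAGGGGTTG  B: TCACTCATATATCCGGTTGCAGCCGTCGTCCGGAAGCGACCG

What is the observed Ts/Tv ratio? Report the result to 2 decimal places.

0.88

Transitions are A↔G and C↔T; transversions are all other mismatches.
Transitions: 7. Transversions: 8.
R = 7/8 = 0.875 ≈ 0.88 (to 2 d.p.).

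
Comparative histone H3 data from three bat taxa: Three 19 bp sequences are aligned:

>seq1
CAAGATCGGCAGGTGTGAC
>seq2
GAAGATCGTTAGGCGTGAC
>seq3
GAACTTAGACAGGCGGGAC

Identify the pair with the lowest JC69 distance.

seq1 and seq2

seq1–seq2: 4/19 differ, p = 0.211, d = 0.247.
seq1–seq3: 7/19 differ, p = 0.368, d = 0.507.
seq2–seq3: 6/19 differ, p = 0.316, d = 0.410.
The smallest distance is between seq1 and seq2.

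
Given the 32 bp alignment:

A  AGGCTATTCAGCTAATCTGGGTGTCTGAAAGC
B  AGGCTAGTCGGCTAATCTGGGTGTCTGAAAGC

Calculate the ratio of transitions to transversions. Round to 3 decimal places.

Transitions are A↔G and C↔T; transversions are all other mismatches.
Transitions: 1. Transversions: 1.
R = 1/1 = 1.000.

1.000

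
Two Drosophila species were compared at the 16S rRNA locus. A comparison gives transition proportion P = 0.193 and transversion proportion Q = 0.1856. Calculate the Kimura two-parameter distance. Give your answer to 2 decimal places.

Under the Kimura two-parameter model, d = −½ ln(1 − 2P − Q) − ¼ ln(1 − 2Q).
1 − 2P − Q = 0.4284, giving −½ ln(0.4284) = 0.423849.
1 − 2Q = 0.6288, giving −¼ ln(0.6288) = 0.115986.
d = 0.423849 + 0.115986 = 0.539835.

0.54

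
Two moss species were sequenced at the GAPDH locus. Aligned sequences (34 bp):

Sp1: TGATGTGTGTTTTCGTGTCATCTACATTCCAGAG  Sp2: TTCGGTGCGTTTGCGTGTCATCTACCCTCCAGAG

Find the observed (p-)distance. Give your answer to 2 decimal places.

0.21

The sequences differ at 7 of 34 positions (sites 2, 3, 4, 8, 13, 26, 27).
p = 7/34 = 0.205882… ≈ 0.21 (to 2 d.p.).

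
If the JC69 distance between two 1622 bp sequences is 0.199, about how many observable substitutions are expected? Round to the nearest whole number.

284

Invert JC69: p = (3/4)(1 − e^(−4d/3)) = 0.75 × (1 − e^(-0.265333)) = 0.75 × (1 − 0.766951) = 0.174787.
Expected differing sites = pL ≈ 0.174787 × 1622 = 283.504514 ≈ 284.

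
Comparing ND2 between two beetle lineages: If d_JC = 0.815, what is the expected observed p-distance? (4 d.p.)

p = (3/4)(1 − e^(−4d/3)) = 0.75 × (1 − e^(-1.086667)) = 0.75 × (1 − 0.337339) = 0.496996.

0.4970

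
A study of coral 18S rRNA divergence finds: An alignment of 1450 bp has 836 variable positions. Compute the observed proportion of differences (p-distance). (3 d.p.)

0.577

p = 836/1450 = 0.576551… ≈ 0.577 (to 3 d.p.).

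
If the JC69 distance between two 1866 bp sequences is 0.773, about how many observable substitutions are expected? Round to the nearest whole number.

900

Invert JC69: p = (3/4)(1 − e^(−4d/3)) = 0.75 × (1 − e^(-1.030667)) = 0.75 × (1 − 0.356769) = 0.482423.
Expected differing sites = pL ≈ 0.482423 × 1866 = 900.201318 ≈ 900.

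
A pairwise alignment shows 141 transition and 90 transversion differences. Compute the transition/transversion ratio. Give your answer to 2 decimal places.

1.57

R = 141/90 = 1.566666… ≈ 1.57 (to 2 d.p.).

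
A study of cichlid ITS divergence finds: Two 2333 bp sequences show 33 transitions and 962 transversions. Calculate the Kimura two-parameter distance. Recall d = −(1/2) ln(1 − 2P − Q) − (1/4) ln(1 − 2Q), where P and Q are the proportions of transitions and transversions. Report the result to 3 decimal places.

P = 33/2333 ≈ 0.014145 and Q = 962/2333 ≈ 0.412345.
Under the Kimura two-parameter model, d = −½ ln(1 − 2P − Q) − ¼ ln(1 − 2Q).
1 − 2P − Q = 0.559365, giving −½ ln(0.559365) = 0.290477.
1 − 2Q = 0.17531, giving −¼ ln(0.17531) = 0.435300.
d = 0.290477 + 0.435300 = 0.725777.

0.726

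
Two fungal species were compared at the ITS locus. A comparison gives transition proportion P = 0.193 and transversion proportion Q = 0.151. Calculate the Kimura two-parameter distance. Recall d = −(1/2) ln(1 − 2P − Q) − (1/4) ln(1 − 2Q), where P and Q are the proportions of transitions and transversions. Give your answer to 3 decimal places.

Under the Kimura two-parameter model, d = −½ ln(1 − 2P − Q) − ¼ ln(1 − 2Q).
1 − 2P − Q = 0.463, giving −½ ln(0.463) = 0.385014.
1 − 2Q = 0.698, giving −¼ ln(0.698) = 0.089884.
d = 0.385014 + 0.089884 = 0.474898.

0.475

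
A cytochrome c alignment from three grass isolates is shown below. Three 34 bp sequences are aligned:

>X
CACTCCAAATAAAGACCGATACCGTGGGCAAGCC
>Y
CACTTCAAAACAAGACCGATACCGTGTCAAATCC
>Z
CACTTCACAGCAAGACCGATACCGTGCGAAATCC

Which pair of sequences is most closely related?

Y and Z

X–Y: 7/34 differ, p = 0.206, d = 0.241.
X–Z: 7/34 differ, p = 0.206, d = 0.241.
Y–Z: 4/34 differ, p = 0.118, d = 0.128.
The smallest distance is between Y and Z.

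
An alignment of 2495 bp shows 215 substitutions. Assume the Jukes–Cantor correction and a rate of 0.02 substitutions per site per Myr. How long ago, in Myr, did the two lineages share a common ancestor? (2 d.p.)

p = 215/2495 ≈ 0.086172.
d = −(3/4) ln(1 − 4p/3) = −0.75 ln(1 − 0.114896) = −0.75 ln(0.885104)
  = −0.75 × (-0.122050) = 0.091538 substitutions/site.
Under a molecular clock d = 2μt, so t = d/(2μ) = 0.091538 / (2 × 0.02) = 2.29 Myr.

2.29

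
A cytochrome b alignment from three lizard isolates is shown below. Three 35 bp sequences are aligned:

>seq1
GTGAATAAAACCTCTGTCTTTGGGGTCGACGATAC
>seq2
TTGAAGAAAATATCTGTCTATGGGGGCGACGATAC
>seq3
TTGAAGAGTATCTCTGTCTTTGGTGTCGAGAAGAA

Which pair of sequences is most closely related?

seq1–seq2: 6/35 differ, p = 0.171, d = 0.195.
seq1–seq3: 10/35 differ, p = 0.286, d = 0.360.
seq2–seq3: 10/35 differ, p = 0.286, d = 0.360.
The smallest distance is between seq1 and seq2.

seq1 and seq2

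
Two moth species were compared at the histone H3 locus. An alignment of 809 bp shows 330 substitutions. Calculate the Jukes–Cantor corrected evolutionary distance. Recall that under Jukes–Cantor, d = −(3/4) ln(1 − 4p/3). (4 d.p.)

0.5888

p = 330/809 ≈ 0.407911.
d = −(3/4) ln(1 − 4p/3) = −0.75 ln(1 − 0.543881) = −0.75 ln(0.456119)
  = −0.75 × (-0.785002) = 0.588752 substitutions/site.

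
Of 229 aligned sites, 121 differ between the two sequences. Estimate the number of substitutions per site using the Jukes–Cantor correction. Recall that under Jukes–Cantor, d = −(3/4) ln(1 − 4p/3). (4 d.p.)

0.9143

p = 121/229 ≈ 0.528384.
d = −(3/4) ln(1 − 4p/3) = −0.75 ln(1 − 0.704512) = −0.75 ln(0.295488)
  = −0.75 × (-1.219127) = 0.914345 substitutions/site.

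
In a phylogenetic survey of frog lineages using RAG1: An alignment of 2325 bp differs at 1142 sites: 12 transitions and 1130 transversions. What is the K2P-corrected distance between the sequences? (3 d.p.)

P = 12/2325 ≈ 0.005161 and Q = 1130/2325 ≈ 0.486022.
Under the Kimura two-parameter model, d = −½ ln(1 − 2P − Q) − ¼ ln(1 − 2Q).
1 − 2P − Q = 0.503656, giving −½ ln(0.503656) = 0.342931.
1 − 2Q = 0.027956, giving −¼ ln(0.027956) = 0.894281.
d = 0.342931 + 0.894281 = 1.237212.

1.237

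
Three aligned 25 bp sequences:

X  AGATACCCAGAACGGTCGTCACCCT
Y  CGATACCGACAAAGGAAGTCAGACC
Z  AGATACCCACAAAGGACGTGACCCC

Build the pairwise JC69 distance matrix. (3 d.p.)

X–Y: 9/25 sites differ → p = 0.36, d = −0.75 ln(1 − 0.48) = 0.490445 ≈ 0.490.
X–Z: 5/25 sites differ → p = 0.2, d = −0.75 ln(1 − 0.266667) = 0.232617 ≈ 0.233.
Y–Z: 6/25 sites differ → p = 0.24, d = −0.75 ln(1 − 0.32) = 0.289247 ≈ 0.289.

d(X,Y) = 0.490, d(X,Z) = 0.233, d(Y,Z) = 0.289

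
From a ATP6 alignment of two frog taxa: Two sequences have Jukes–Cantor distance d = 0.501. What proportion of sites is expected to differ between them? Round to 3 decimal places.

p = (3/4)(1 − e^(−4d/3)) = 0.75 × (1 − e^(-0.668)) = 0.75 × (1 − 0.512733) = 0.365450.

0.365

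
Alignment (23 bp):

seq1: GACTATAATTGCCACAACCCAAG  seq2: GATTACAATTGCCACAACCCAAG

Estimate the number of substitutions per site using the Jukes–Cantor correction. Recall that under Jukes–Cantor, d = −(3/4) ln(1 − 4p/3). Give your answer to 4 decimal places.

0.0924

The sequences differ at 2 of 23 sites (3, 6), so p = 2/23 ≈ 0.086957.
d = −(3/4) ln(1 − 4p/3) = −0.75 ln(1 − 0.115943) = −0.75 ln(0.884057)
  = −0.75 × (-0.123234) = 0.092426 substitutions/site.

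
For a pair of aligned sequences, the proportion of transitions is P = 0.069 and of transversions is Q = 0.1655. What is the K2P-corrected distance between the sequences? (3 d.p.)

Under the Kimura two-parameter model, d = −½ ln(1 − 2P − Q) − ¼ ln(1 − 2Q).
1 − 2P − Q = 0.6965, giving −½ ln(0.6965) = 0.180844.
1 − 2Q = 0.669, giving −¼ ln(0.669) = 0.100493.
d = 0.180844 + 0.100493 = 0.281337.

0.281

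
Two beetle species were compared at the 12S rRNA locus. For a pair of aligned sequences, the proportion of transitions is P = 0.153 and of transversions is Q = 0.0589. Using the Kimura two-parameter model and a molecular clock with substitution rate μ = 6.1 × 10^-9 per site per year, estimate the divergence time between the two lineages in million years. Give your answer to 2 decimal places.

Under the Kimura two-parameter model, d = −½ ln(1 − 2P − Q) − ¼ ln(1 − 2Q).
1 − 2P − Q = 0.6351, giving −½ ln(0.6351) = 0.226986.
1 − 2Q = 0.8822, giving −¼ ln(0.8822) = 0.031334.
d = 0.226986 + 0.031334 = 0.258320.
Under a molecular clock d = 2μt, so t = d/(2μ) = 0.258320 / (2 × 6.1 × 10^-9) = 21.17 million years.

21.17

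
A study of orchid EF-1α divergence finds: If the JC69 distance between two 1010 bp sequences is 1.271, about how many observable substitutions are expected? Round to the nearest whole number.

618

Invert JC69: p = (3/4)(1 − e^(−4d/3)) = 0.75 × (1 − e^(-1.694667)) = 0.75 × (1 − 0.183660) = 0.612255.
Expected differing sites = pL ≈ 0.612255 × 1010 = 618.37755 ≈ 618.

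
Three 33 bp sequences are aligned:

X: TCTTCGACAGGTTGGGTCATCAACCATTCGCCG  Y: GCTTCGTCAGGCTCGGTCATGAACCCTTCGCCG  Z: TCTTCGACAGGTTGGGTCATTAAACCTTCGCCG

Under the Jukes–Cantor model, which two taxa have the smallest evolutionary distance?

X–Y: 6/33 differ, p = 0.182, d = 0.208.
X–Z: 3/33 differ, p = 0.091, d = 0.097.
Y–Z: 6/33 differ, p = 0.182, d = 0.208.
The smallest distance is between X and Z.

X and Z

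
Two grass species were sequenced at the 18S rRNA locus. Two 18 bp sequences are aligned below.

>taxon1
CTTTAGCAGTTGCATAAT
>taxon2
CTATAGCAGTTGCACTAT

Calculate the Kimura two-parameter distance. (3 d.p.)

Of 18 sites, 1 differences are transitions and 2 are transversions, so P = 1/18 ≈ 0.055556 and Q = 2/18 ≈ 0.111111.
Under the Kimura two-parameter model, d = −½ ln(1 − 2P − Q) − ¼ ln(1 − 2Q).
1 − 2P − Q = 0.777777, giving −½ ln(0.777777) = 0.125658.
1 − 2Q = 0.777778, giving −¼ ln(0.777778) = 0.062829.
d = 0.125658 + 0.062829 = 0.188487.

0.188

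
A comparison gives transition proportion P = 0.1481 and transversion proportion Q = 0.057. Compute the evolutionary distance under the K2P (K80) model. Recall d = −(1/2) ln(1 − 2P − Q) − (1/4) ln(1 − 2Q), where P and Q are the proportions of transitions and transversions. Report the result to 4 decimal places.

Under the Kimura two-parameter model, d = −½ ln(1 − 2P − Q) − ¼ ln(1 − 2Q).
1 − 2P − Q = 0.6468, giving −½ ln(0.6468) = 0.217859.
1 − 2Q = 0.886, giving −¼ ln(0.886) = 0.030260.
d = 0.217859 + 0.030260 = 0.248119.

0.2481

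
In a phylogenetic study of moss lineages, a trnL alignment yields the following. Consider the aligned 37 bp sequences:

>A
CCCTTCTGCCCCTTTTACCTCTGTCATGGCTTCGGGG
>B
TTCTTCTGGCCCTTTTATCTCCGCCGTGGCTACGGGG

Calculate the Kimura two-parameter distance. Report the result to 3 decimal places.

Of 37 sites, 6 differences are transitions and 2 are transversions, so P = 6/37 ≈ 0.162162 and Q = 2/37 ≈ 0.054054.
Under the Kimura two-parameter model, d = −½ ln(1 − 2P − Q) − ¼ ln(1 − 2Q).
1 − 2P − Q = 0.621622, giving −½ ln(0.621622) = 0.237712.
1 − 2Q = 0.891892, giving −¼ ln(0.891892) = 0.028603.
d = 0.237712 + 0.028603 = 0.266315.

0.266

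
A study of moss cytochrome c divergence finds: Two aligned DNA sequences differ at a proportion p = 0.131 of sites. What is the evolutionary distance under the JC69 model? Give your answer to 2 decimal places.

0.14

d = −(3/4) ln(1 − 4p/3) = −0.75 ln(1 − 0.174667) = −0.75 ln(0.825333)
  = −0.75 × (-0.191968) = 0.143976 substitutions/site.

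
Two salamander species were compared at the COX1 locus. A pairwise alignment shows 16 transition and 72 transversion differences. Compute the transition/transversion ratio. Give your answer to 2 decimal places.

0.22

R = 16/72 = 0.222222… ≈ 0.22 (to 2 d.p.).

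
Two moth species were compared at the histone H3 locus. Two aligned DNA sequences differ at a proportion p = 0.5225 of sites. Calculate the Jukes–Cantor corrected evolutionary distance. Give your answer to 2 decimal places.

d = −(3/4) ln(1 − 4p/3) = −0.75 ln(1 − 0.696667) = −0.75 ln(0.303333)
  = −0.75 × (-1.192924) = 0.894693 substitutions/site.

0.89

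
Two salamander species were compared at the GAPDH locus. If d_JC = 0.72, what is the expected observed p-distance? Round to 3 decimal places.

p = (3/4)(1 − e^(−4d/3)) = 0.75 × (1 − e^(-0.96)) = 0.75 × (1 − 0.382893) = 0.462830.

0.463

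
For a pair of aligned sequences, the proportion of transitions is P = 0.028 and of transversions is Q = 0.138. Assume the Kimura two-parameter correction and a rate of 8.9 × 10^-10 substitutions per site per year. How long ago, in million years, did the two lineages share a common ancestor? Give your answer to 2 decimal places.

105.94

Under the Kimura two-parameter model, d = −½ ln(1 − 2P − Q) − ¼ ln(1 − 2Q).
1 − 2P − Q = 0.806, giving −½ ln(0.806) = 0.107836.
1 − 2Q = 0.724, giving −¼ ln(0.724) = 0.080741.
d = 0.107836 + 0.080741 = 0.188577.
Under a molecular clock d = 2μt, so t = d/(2μ) = 0.188577 / (2 × 8.9 × 10^-10) = 105.94 million years.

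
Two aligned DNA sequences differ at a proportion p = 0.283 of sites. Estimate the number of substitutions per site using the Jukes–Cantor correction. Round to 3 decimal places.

0.355

d = −(3/4) ln(1 − 4p/3) = −0.75 ln(1 − 0.377333) = −0.75 ln(0.622667)
  = −0.75 × (-0.473743) = 0.355307 substitutions/site.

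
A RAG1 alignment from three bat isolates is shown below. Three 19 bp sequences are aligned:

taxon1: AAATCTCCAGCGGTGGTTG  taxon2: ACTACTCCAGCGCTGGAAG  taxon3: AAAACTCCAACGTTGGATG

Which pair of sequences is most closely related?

taxon1 and taxon3

taxon1–taxon2: 6/19 differ, p = 0.316, d = 0.410.
taxon1–taxon3: 4/19 differ, p = 0.211, d = 0.247.
taxon2–taxon3: 5/19 differ, p = 0.263, d = 0.324.
The smallest distance is between taxon1 and taxon3.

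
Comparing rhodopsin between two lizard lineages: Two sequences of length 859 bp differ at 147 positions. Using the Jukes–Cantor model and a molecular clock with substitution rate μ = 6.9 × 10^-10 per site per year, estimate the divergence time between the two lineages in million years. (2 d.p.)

140.76

p = 147/859 ≈ 0.171129.
d = −(3/4) ln(1 − 4p/3) = −0.75 ln(1 − 0.228172) = −0.75 ln(0.771828)
  = −0.75 × (-0.258994) = 0.194246 substitutions/site.
Under a molecular clock d = 2μt, so t = d/(2μ) = 0.194246 / (2 × 6.9 × 10^-10) = 140.76 million years.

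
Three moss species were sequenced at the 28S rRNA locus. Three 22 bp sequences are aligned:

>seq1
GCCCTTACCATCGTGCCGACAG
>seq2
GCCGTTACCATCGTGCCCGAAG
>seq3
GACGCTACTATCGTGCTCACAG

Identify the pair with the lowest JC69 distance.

seq1 and seq2

seq1–seq2: 4/22 differ, p = 0.182, d = 0.208.
seq1–seq3: 6/22 differ, p = 0.273, d = 0.339.
seq2–seq3: 6/22 differ, p = 0.273, d = 0.339.
The smallest distance is between seq1 and seq2.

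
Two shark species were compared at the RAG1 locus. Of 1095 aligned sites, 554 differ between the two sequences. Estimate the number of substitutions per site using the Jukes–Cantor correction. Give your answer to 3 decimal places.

p = 554/1095 ≈ 0.505936.
d = −(3/4) ln(1 − 4p/3) = −0.75 ln(1 − 0.674581) = −0.75 ln(0.325419)
  = −0.75 × (-1.122642) = 0.841982 substitutions/site.

0.842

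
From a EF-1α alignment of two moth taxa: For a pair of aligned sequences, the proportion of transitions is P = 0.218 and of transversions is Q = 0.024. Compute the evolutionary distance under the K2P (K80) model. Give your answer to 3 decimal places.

Under the Kimura two-parameter model, d = −½ ln(1 − 2P − Q) − ¼ ln(1 − 2Q).
1 − 2P − Q = 0.54, giving −½ ln(0.54) = 0.308093.
1 − 2Q = 0.952, giving −¼ ln(0.952) = 0.012298.
d = 0.308093 + 0.012298 = 0.320391.

0.320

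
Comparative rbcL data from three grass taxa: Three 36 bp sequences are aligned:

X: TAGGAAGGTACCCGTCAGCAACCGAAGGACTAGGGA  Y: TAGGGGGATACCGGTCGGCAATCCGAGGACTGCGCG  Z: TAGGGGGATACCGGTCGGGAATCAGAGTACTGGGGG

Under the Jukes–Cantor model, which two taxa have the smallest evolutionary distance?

X–Y: 12/36 differ, p = 0.333, d = 0.441.
X–Z: 12/36 differ, p = 0.333, d = 0.441.
Y–Z: 5/36 differ, p = 0.139, d = 0.154.
The smallest distance is between Y and Z.

Y and Z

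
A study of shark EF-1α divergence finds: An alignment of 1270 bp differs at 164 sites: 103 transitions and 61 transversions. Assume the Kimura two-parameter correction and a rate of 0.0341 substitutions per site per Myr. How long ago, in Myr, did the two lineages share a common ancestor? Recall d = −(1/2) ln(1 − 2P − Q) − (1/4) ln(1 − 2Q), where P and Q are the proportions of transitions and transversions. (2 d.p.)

P = 103/1270 ≈ 0.081102 and Q = 61/1270 ≈ 0.048031.
Under the Kimura two-parameter model, d = −½ ln(1 − 2P − Q) − ¼ ln(1 − 2Q).
1 − 2P − Q = 0.789765, giving −½ ln(0.789765) = 0.118010.
1 − 2Q = 0.903938, giving −¼ ln(0.903938) = 0.025249.
d = 0.118010 + 0.025249 = 0.143259.
Under a molecular clock d = 2μt, so t = d/(2μ) = 0.143259 / (2 × 0.0341) = 2.10 Myr.

2.10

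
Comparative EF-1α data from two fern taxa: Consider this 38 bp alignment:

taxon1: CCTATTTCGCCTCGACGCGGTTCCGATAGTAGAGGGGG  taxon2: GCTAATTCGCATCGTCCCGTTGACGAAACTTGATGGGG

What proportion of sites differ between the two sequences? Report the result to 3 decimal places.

The sequences differ at 12 of 38 positions.
p = 12/38 = 0.315789… ≈ 0.316 (to 3 d.p.).

0.316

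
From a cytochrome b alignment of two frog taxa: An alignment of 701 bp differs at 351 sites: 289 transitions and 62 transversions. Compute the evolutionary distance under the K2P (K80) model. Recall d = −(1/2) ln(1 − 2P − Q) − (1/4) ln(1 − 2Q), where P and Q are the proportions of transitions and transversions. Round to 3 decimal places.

1.269

P = 289/701 ≈ 0.412268 and Q = 62/701 ≈ 0.088445.
Under the Kimura two-parameter model, d = −½ ln(1 − 2P − Q) − ¼ ln(1 − 2Q).
1 − 2P − Q = 0.087019, giving −½ ln(0.087019) = 1.220814.
1 − 2Q = 0.82311, giving −¼ ln(0.82311) = 0.048666.
d = 1.220814 + 0.048666 = 1.269480.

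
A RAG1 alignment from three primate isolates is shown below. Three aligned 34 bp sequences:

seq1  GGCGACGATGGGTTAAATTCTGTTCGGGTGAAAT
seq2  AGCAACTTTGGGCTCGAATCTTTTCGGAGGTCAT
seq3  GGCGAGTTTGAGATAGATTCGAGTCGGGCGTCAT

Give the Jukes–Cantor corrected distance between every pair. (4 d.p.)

d(seq1,seq2) = 0.5347, d(seq1,seq3) = 0.4770, d(seq2,seq3) = 0.4770

seq1–seq2: 13/34 sites differ → p ≈ 0.382353, d = −0.75 ln(1 − 0.509804) = 0.534712 ≈ 0.5347.
seq1–seq3: 12/34 sites differ → p ≈ 0.352941, d = −0.75 ln(1 − 0.470588) = 0.476991 ≈ 0.4770.
seq2–seq3: 12/34 sites differ → p ≈ 0.352941, d = −0.75 ln(1 − 0.470588) = 0.476991 ≈ 0.4770.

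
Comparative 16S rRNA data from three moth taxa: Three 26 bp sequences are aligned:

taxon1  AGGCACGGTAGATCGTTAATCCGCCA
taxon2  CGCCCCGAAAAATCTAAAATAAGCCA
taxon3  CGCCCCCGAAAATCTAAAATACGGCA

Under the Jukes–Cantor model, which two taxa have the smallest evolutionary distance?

taxon1–taxon2: 11/26 differ, p = 0.423, d = 0.623.
taxon1–taxon3: 11/26 differ, p = 0.423, d = 0.623.
taxon2–taxon3: 4/26 differ, p = 0.154, d = 0.172.
The smallest distance is between taxon2 and taxon3.

taxon2 and taxon3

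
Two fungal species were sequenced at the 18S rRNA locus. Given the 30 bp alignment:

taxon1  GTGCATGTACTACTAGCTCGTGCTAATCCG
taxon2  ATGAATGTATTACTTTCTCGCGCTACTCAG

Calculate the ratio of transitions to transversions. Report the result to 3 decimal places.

Transitions are A↔G and C↔T; transversions are all other mismatches.
Transitions: 3. Transversions: 5.
R = 3/5 = 0.600.

0.600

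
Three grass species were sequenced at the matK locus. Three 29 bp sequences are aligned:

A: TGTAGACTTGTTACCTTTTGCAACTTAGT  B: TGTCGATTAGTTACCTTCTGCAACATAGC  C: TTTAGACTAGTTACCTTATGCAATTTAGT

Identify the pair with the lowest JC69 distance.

A–B: 6/29 differ, p = 0.207, d = 0.242.
A–C: 4/29 differ, p = 0.138, d = 0.152.
B–C: 7/29 differ, p = 0.241, d = 0.291.
The smallest distance is between A and C.

A and C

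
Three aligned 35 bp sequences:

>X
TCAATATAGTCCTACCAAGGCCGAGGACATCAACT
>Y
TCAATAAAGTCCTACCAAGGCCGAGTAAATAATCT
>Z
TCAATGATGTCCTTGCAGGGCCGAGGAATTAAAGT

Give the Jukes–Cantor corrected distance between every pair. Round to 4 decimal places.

d(X,Y) = 0.1585, d(X,Z) = 0.3597, d(Y,Z) = 0.3149

X–Y: 5/35 sites differ → p ≈ 0.142857, d = −0.75 ln(1 − 0.190476) = 0.158482 ≈ 0.1585.
X–Z: 10/35 sites differ → p ≈ 0.285714, d = −0.75 ln(1 − 0.380952) = 0.359679 ≈ 0.3597.
Y–Z: 9/35 sites differ → p ≈ 0.257143, d = −0.75 ln(1 − 0.342857) = 0.314890 ≈ 0.3149.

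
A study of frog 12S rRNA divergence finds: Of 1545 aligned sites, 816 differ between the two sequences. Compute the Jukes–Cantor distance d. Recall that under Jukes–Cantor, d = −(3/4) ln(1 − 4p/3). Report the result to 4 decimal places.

0.9136

p = 816/1545 ≈ 0.528155.
d = −(3/4) ln(1 − 4p/3) = −0.75 ln(1 − 0.704207) = −0.75 ln(0.295793)
  = −0.75 × (-1.218095) = 0.913571 substitutions/site.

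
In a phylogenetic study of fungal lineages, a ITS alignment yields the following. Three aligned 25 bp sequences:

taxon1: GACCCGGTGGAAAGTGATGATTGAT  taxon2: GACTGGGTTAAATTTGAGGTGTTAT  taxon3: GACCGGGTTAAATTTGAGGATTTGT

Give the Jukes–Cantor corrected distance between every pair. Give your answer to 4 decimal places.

d(taxon1,taxon2) = 0.5716, d(taxon1,taxon3) = 0.4172, d(taxon2,taxon3) = 0.1800

taxon1–taxon2: 10/25 sites differ → p = 0.4, d = −0.75 ln(1 − 0.533333) = 0.571605 ≈ 0.5716.
taxon1–taxon3: 8/25 sites differ → p = 0.32, d = −0.75 ln(1 − 0.426667) = 0.417216 ≈ 0.4172.
taxon2–taxon3: 4/25 sites differ → p = 0.16, d = −0.75 ln(1 − 0.213333) = 0.179963 ≈ 0.1800.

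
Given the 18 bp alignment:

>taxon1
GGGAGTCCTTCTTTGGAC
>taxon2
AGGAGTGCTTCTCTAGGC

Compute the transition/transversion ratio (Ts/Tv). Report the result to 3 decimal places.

4.000

Transitions are A↔G and C↔T; transversions are all other mismatches.
Transitions: 4. Transversions: 1.
R = 4/1 = 4.000.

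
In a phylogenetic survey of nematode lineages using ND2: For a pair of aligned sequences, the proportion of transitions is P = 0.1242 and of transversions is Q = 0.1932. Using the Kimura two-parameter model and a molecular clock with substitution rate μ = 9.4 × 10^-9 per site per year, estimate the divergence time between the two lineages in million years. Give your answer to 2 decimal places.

Under the Kimura two-parameter model, d = −½ ln(1 − 2P − Q) − ¼ ln(1 − 2Q).
1 − 2P − Q = 0.5584, giving −½ ln(0.5584) = 0.291340.
1 − 2Q = 0.6136, giving −¼ ln(0.6136) = 0.122103.
d = 0.291340 + 0.122103 = 0.413443.
Under a molecular clock d = 2μt, so t = d/(2μ) = 0.413443 / (2 × 9.4 × 10^-9) = 21.99 million years.

21.99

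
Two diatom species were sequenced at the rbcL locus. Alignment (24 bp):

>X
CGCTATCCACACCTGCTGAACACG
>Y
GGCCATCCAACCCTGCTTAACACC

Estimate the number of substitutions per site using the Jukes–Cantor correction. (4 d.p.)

0.3041

The sequences differ at 6 of 24 sites (1, 4, 10, 11, 18, 24), so p = 6/24 = 0.25.
d = −(3/4) ln(1 − 4p/3) = −0.75 ln(1 − 0.333333) = −0.75 ln(0.666667)
  = −0.75 × (-0.405465) = 0.304099 substitutions/site.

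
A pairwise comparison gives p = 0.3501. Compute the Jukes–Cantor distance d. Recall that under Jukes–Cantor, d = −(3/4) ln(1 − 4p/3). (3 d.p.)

0.472

d = −(3/4) ln(1 − 4p/3) = −0.75 ln(1 − 0.4668) = −0.75 ln(0.5332)
  = −0.75 × (-0.628859) = 0.471644 substitutions/site.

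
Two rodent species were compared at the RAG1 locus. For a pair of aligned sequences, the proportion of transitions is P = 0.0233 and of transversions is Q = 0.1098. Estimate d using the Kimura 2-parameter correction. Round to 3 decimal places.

0.147

Under the Kimura two-parameter model, d = −½ ln(1 − 2P − Q) − ¼ ln(1 − 2Q).
1 − 2P − Q = 0.8436, giving −½ ln(0.8436) = 0.085038.
1 − 2Q = 0.7804, giving −¼ ln(0.7804) = 0.061987.
d = 0.085038 + 0.061987 = 0.147025.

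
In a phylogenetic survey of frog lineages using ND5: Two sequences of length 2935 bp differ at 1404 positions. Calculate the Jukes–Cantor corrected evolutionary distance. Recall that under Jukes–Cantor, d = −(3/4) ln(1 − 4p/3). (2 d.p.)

p = 1404/2935 ≈ 0.478365.
d = −(3/4) ln(1 − 4p/3) = −0.75 ln(1 − 0.63782) = −0.75 ln(0.36218)
  = −0.75 × (-1.015614) = 0.761711 substitutions/site.

0.76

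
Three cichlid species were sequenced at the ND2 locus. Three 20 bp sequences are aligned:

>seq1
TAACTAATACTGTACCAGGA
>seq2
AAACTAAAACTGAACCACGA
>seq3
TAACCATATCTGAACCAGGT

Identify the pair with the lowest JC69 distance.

seq1 and seq2

seq1–seq2: 4/20 differ, p = 0.200, d = 0.233.
seq1–seq3: 6/20 differ, p = 0.300, d = 0.383.
seq2–seq3: 6/20 differ, p = 0.300, d = 0.383.
The smallest distance is between seq1 and seq2.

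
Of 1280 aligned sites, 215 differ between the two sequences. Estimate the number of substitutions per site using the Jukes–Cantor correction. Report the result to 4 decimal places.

p = 215/1280 ≈ 0.167969.
d = −(3/4) ln(1 − 4p/3) = −0.75 ln(1 − 0.223959) = −0.75 ln(0.776041)
  = −0.75 × (-0.253550) = 0.190163 substitutions/site.

0.1902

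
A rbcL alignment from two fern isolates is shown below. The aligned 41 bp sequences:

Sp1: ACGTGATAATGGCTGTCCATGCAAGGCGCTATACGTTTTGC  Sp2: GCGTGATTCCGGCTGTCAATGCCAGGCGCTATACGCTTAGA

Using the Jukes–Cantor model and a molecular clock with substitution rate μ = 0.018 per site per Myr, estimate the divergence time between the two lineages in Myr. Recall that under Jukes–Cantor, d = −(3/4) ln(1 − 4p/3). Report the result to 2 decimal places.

7.21

The sequences differ at 9 of 41 sites (1, 8, 9, 10, 18, 23, 36, 39, 41), so p = 9/41 ≈ 0.219512.
d = −(3/4) ln(1 − 4p/3) = −0.75 ln(1 − 0.292683) = −0.75 ln(0.707317)
  = −0.75 × (-0.346276) = 0.259707 substitutions/site.
Under a molecular clock d = 2μt, so t = d/(2μ) = 0.259707 / (2 × 0.018) = 7.21 Myr.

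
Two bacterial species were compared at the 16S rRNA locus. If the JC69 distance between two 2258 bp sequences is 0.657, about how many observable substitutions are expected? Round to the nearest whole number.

Invert JC69: p = (3/4)(1 − e^(−4d/3)) = 0.75 × (1 − e^(-0.876)) = 0.75 × (1 − 0.416445) = 0.437666.
Expected differing sites = pL ≈ 0.437666 × 2258 = 988.249828 ≈ 988.

988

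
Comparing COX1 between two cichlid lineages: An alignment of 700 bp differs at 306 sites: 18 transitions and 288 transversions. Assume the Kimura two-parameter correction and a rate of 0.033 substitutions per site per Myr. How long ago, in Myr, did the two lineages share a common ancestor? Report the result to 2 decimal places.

P = 18/700 ≈ 0.025714 and Q = 288/700 ≈ 0.411429.
Under the Kimura two-parameter model, d = −½ ln(1 − 2P − Q) − ¼ ln(1 − 2Q).
1 − 2P − Q = 0.537143, giving −½ ln(0.537143) = 0.310745.
1 − 2Q = 0.177142, giving −¼ ln(0.177142) = 0.432701.
d = 0.310745 + 0.432701 = 0.743446.
Under a molecular clock d = 2μt, so t = d/(2μ) = 0.743446 / (2 × 0.033) = 11.26 Myr.

11.26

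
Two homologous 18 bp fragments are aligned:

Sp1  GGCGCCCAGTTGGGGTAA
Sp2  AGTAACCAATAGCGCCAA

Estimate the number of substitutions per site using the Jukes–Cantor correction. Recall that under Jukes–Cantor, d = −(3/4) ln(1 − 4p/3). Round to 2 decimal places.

The sequences differ at 9 of 18 sites (1, 3, 4, 5, 9, 11, 13, 15, 16), so p = 9/18 = 0.5.
d = −(3/4) ln(1 − 4p/3) = −0.75 ln(1 − 0.666667) = −0.75 ln(0.333333)
  = −0.75 × (-1.098613) = 0.823960 substitutions/site.

0.82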